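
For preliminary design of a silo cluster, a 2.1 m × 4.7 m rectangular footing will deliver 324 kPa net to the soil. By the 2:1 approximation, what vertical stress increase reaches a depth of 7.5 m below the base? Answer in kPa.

Δσ_z ≈ 27.3 kPa

By the 2:1 method the load spreads at 1 horizontal : 2 vertical, so at depth z the loaded area has grown by z in each plan dimension:
Δσ = qBL/((B+z)(L+z)) = 324×2.1×4.7/((2.1+7.5)(4.7+7.5)) = 27.304 kPa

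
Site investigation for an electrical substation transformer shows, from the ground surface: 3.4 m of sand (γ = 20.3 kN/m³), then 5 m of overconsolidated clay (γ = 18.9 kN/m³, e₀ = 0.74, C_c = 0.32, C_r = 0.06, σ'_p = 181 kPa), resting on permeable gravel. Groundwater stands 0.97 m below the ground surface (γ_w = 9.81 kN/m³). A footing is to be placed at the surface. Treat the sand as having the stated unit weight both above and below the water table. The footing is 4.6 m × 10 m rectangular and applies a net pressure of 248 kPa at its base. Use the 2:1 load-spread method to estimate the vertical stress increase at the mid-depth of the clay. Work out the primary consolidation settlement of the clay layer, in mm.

S_c ≈ 52.1 mm

Mid-depth of clay below the ground surface: z = 3.4 + 5/2 = 5.9 m.
Total vertical stress at mid-clay: σ_v = 20.3×3.4 + 18.9×2.5 = 116.27 kPa.
Pore pressure: u = 9.81×(5.9 − 0.97) = 48.363 kPa.
Initial effective stress: σ'_0 = σ_v − u = 116.27 − 48.363 = 67.907 kPa.
Stress increase at mid-clay by the 2:1 spreading method:
Δσ = qBL/((B+z)(L+z)) = 248×4.6×10/((4.6+5.9)(10+5.9)) = 68.332 kPa
Final effective stress: σ'_f = 67.907 + 68.332 = 136.24 kPa.
σ'_f = 136.24 ≤ σ'_p = 181 kPa, so the clay remains overconsolidated and only the recompression index applies:
S_c = C_r·H/(1+e₀)·log₁₀(σ'_f/σ'_0) = 0.06×5/1.74×log₁₀(136.24/67.907)
    = 0.17242 × 0.30239 = 0.05214 m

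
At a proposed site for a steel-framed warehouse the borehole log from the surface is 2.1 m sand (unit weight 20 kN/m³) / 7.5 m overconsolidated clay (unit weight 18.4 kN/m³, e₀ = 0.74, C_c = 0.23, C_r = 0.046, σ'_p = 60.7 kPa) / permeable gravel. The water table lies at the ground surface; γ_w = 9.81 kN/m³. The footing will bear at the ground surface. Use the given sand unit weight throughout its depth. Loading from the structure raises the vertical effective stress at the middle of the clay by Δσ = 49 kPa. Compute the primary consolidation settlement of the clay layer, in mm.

S_c ≈ 237 mm

Mid-depth of clay below the ground surface: z = 2.1 + 7.5/2 = 5.85 m.
Total vertical stress at mid-clay: σ_v = 20×2.1 + 18.4×3.75 = 111 kPa.
Pore pressure: u = 9.81×(5.85 − 0) = 57.389 kPa.
Initial effective stress: σ'_0 = σ_v − u = 111 − 57.389 = 53.611 kPa.
Final effective stress: σ'_f = 53.611 + 49 = 102.61 kPa.
σ'_f = 102.61 > σ'_p = 60.7 kPa, so the stress path crosses the preconsolidation pressure — recompression up to σ'_p, then virgin compression beyond:
S_c = H/(1+e₀)·[C_r·log₁₀(σ'_p/σ'_0) + C_c·log₁₀(σ'_f/σ'_p)]
    = 7.5/1.74 × [0.046×log₁₀(60.7/53.611) + 0.23×log₁₀(102.61/60.7)]
    = 4.3103 × [0.002481 + 0.05244] = 0.2367 m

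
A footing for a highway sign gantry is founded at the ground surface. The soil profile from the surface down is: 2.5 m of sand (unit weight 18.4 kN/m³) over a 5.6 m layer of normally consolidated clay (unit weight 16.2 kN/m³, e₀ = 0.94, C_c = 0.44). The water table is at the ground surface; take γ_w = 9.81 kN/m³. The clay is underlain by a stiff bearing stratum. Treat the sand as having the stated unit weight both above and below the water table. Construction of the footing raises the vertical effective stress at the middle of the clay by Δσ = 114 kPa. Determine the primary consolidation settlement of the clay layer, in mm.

S_c ≈ 750 mm

Mid-depth of clay below the ground surface: z = 2.5 + 5.6/2 = 5.3 m.
Total vertical stress at mid-clay: σ_v = 18.4×2.5 + 16.2×2.8 = 91.36 kPa.
Pore pressure: u = 9.81×(5.3 − 0) = 51.993 kPa.
Initial effective stress: σ'_0 = σ_v − u = 91.36 − 51.993 = 39.367 kPa.
Final effective stress: σ'_f = σ'_0 + Δσ = 39.367 + 114 = 153.37 kPa.
Normally consolidated clay, so the full stress increment lies on the virgin compression line:
S_c = C_c·H/(1+e₀)·log₁₀(σ'_f/σ'_0) = 0.44×5.6/(1+0.94)×log₁₀(153.37/39.367)
    = 1.2701 × 0.59061 = 0.7501 m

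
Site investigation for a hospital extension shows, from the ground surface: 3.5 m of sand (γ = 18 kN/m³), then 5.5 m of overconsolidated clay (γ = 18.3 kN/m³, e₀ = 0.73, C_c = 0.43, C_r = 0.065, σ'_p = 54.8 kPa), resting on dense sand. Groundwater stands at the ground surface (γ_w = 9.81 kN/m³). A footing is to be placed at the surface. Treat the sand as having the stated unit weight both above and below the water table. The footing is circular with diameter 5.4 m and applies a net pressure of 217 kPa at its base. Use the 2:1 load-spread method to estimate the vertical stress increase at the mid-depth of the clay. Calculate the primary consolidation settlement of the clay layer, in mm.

S_c ≈ 354 mm

Mid-depth of clay below the ground surface: z = 3.5 + 5.5/2 = 6.25 m.
Total vertical stress at mid-clay: σ_v = 18×3.5 + 18.3×2.75 = 113.33 kPa.
Pore pressure: u = 9.81×(6.25 − 0) = 61.312 kPa.
Initial effective stress: σ'_0 = σ_v − u = 113.33 − 61.312 = 52.018 kPa.
Stress increase at mid-clay by the 2:1 spreading method:
Δσ ≈ qD²/(D+z)² = 217×5.4²/(5.4+6.25)² = 46.622 kPa
Final effective stress: σ'_f = 52.018 + 46.622 = 98.64 kPa.
σ'_f = 98.64 > σ'_p = 54.8 kPa, so the stress path crosses the preconsolidation pressure — recompression up to σ'_p, then virgin compression beyond:
S_c = H/(1+e₀)·[C_r·log₁₀(σ'_p/σ'_0) + C_c·log₁₀(σ'_f/σ'_p)]
    = 5.5/1.73 × [0.065×log₁₀(54.8/52.018) + 0.43×log₁₀(98.64/54.8)]
    = 3.1792 × [0.0014707 + 0.10977] = 0.3537 m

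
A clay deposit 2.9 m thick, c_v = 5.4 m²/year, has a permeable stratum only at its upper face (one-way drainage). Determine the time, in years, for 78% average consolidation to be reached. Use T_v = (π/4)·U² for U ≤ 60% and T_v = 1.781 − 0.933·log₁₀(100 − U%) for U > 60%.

t ≈ 0.823 years

Drainage path length: H_d = H = 2.9 m (single drainage).
U > 60%: T_v = 1.781 − 0.933·log₁₀(100 − 78) = 0.52852.
t = T_v·H_d²/c_v = 0.52852×2.9²/5.4 = 0.8231 years.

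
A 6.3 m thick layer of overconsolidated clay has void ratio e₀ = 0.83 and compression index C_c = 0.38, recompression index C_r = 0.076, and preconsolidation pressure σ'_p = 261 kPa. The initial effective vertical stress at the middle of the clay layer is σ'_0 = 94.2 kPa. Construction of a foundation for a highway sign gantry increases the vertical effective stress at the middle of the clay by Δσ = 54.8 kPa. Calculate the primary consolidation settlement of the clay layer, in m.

Final effective stress: σ'_f = 94.2 + 54.8 = 149 kPa.
σ'_f = 149 ≤ σ'_p = 261 kPa, so the clay remains overconsolidated and only the recompression index applies:
S_c = C_r·H/(1+e₀)·log₁₀(σ'_f/σ'_0) = 0.076×6.3/1.83×log₁₀(149/94.2)
    = 0.26164 × 0.19914 = 0.0521 m

S_c ≈ 0.0521 m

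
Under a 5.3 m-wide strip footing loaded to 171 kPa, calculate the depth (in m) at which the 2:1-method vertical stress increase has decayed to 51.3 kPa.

2:1 spreading — at depth z the loaded area has grown by z in each plan dimension:
qB/(B+z) = Δσ_z ⇒ z = qB/Δσ_z − B = 171×5.3/51.3 − 5.3 = 12.37 m

z ≈ 12.4 m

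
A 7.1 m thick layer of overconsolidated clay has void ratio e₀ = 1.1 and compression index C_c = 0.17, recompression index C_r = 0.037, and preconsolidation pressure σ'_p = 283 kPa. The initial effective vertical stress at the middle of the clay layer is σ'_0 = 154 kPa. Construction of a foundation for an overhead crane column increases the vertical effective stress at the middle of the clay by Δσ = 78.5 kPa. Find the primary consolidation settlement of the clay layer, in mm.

S_c ≈ 22.4 mm

Final effective stress: σ'_f = 154 + 78.5 = 232.5 kPa.
σ'_f = 232.5 ≤ σ'_p = 283 kPa, so the clay remains overconsolidated and only the recompression index applies:
S_c = C_r·H/(1+e₀)·log₁₀(σ'_f/σ'_0) = 0.037×7.1/2.1×log₁₀(232.5/154)
    = 0.1251 × 0.1789 = 0.02238 m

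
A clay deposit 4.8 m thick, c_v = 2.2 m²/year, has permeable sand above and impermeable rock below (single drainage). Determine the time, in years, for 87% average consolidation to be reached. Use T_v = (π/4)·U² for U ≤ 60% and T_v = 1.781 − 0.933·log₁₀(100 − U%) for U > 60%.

Drainage path length: H_d = H = 4.8 m (single drainage).
U > 60%: T_v = 1.781 − 0.933·log₁₀(100 − 87) = 0.74169.
t = T_v·H_d²/c_v = 0.74169×4.8²/2.2 = 7.768 years.

t ≈ 7.77 years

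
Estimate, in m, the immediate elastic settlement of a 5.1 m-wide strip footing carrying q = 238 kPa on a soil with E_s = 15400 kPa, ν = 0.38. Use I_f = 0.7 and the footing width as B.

Immediate (elastic) settlement: S_e = q·B·(1−ν²)/E_s · I_f.
S_e = 238 × 5.1 × (1 − 0.38²) / 15400 × 0.7
    = 238 × 5.1 × 0.8556 / 15400 × 0.7
    = 0.04721 m

S_e ≈ 0.0472 m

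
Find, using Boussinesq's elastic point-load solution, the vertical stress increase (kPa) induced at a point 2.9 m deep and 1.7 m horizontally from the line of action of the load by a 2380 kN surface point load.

Boussinesq vertical stress below a point load on an elastic half-space:
Δσ_z = 3P/(2πz²) · [1 + (r/z)²]^(−5/2)
r/z = 1.7/2.9 = 0.58621; [1+(r/z)²]^(−5/2) = 0.47785.
Δσ_z = 3×2380/(2π×2.9²) × 0.47785 = 135.12 × 0.47785 = 64.57 kPa

Δσ_z ≈ 64.6 kPa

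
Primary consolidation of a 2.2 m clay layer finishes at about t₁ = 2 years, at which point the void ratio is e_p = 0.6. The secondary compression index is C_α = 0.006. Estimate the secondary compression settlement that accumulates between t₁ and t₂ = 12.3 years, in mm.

S_s ≈ 6.51 mm

Secondary compression: S_s = C_α·H/(1+e_p)·log₁₀(t₂/t₁)
S_s = 0.006×2.2/(1+0.6)×log₁₀(12.3/2)
    = 0.00825 × 0.7889 = 0.006508 m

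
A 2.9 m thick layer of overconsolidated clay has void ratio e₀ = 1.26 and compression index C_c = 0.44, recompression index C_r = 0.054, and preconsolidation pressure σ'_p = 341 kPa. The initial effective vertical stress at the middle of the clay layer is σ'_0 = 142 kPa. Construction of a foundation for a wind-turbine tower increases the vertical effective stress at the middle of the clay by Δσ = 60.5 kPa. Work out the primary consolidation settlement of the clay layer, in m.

Final effective stress: σ'_f = 142 + 60.5 = 202.5 kPa.
σ'_f = 202.5 ≤ σ'_p = 341 kPa, so the clay remains overconsolidated and only the recompression index applies:
S_c = C_r·H/(1+e₀)·log₁₀(σ'_f/σ'_0) = 0.054×2.9/2.26×log₁₀(202.5/142)
    = 0.069293 × 0.15414 = 0.01068 m

S_c ≈ 0.0107 m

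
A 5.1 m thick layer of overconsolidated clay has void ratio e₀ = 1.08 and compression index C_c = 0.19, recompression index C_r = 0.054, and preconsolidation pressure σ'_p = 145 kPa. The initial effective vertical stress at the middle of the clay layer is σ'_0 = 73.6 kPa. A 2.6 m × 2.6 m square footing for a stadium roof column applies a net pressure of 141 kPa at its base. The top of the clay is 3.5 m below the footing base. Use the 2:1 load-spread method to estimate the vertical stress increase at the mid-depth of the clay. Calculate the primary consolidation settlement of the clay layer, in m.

S_c ≈ 0.00918 m

Mid-depth of clay below the footing base: z = 3.5 + 5.1/2 = 6.05 m.
Stress increase at mid-clay by the 2:1 spreading method:
Δσ = qBL/((B+z)(L+z)) = 141×2.6×2.6/((2.6+6.05)(2.6+6.05)) = 12.739 kPa
Final effective stress: σ'_f = 73.6 + 12.739 = 86.339 kPa.
σ'_f = 86.339 ≤ σ'_p = 145 kPa, so the clay remains overconsolidated and only the recompression index applies:
S_c = C_r·H/(1+e₀)·log₁₀(σ'_f/σ'_0) = 0.054×5.1/2.08×log₁₀(86.339/73.6)
    = 0.1324 × 0.069329 = 0.009179 m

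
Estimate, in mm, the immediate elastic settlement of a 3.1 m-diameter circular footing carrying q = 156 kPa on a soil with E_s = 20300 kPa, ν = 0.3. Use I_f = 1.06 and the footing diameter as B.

Immediate (elastic) settlement: S_e = q·B·(1−ν²)/E_s · I_f.
S_e = 156 × 3.1 × (1 − 0.3²) / 20300 × 1.06
    = 156 × 3.1 × 0.91 / 20300 × 1.06
    = 0.02298 m = 22.98 mm

S_e ≈ 23 mm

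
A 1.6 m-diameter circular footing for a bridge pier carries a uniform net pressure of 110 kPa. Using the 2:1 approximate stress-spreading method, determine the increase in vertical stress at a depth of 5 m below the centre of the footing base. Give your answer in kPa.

Δσ_z ≈ 6.46 kPa

By the 2:1 method the load spreads at 1 horizontal : 2 vertical, so at depth z the loaded area has grown by z in each plan dimension:
Δσ ≈ qD²/(D+z)² = 110×1.6²/(1.6+5)² = 6.4646 kPa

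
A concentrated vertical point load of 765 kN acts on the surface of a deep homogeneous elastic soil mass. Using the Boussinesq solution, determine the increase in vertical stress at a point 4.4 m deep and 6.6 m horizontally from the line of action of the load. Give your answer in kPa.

Δσ_z ≈ 0.991 kPa

Boussinesq vertical stress below a point load on an elastic half-space:
Δσ_z = 3P/(2πz²) · [1 + (r/z)²]^(−5/2)
r/z = 6.6/4.4 = 1.5; [1+(r/z)²]^(−5/2) = 0.052516.
Δσ_z = 3×765/(2π×4.4²) × 0.052516 = 18.867 × 0.052516 = 0.9908 kPa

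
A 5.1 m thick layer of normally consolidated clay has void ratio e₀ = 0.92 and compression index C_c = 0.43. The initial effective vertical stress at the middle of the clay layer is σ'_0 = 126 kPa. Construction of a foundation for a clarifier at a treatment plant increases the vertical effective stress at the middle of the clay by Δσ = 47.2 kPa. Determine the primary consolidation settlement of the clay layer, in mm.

S_c ≈ 158 mm

Final effective stress: σ'_f = σ'_0 + Δσ = 126 + 47.2 = 173.2 kPa.
Normally consolidated clay, so the full stress increment lies on the virgin compression line:
S_c = C_c·H/(1+e₀)·log₁₀(σ'_f/σ'_0) = 0.43×5.1/(1+0.92)×log₁₀(173.2/126)
    = 1.1422 × 0.13818 = 0.1578 m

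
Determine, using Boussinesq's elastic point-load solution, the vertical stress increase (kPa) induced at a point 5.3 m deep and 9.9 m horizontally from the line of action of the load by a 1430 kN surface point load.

Boussinesq vertical stress below a point load on an elastic half-space:
Δσ_z = 3P/(2πz²) · [1 + (r/z)²]^(−5/2)
r/z = 9.9/5.3 = 1.8679; [1+(r/z)²]^(−5/2) = 0.02342.
Δσ_z = 3×1430/(2π×5.3²) × 0.02342 = 24.307 × 0.02342 = 0.5693 kPa

Δσ_z ≈ 0.569 kPa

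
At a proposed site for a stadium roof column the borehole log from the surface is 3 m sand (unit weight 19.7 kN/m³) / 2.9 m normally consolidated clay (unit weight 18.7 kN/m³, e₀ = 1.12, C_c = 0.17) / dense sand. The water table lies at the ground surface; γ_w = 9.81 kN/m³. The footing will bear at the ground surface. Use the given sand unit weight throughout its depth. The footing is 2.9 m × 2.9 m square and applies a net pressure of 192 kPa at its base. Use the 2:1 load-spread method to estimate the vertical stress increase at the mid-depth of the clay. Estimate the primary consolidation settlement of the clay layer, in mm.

Mid-depth of clay below the ground surface: z = 3 + 2.9/2 = 4.45 m.
Total vertical stress at mid-clay: σ_v = 19.7×3 + 18.7×1.45 = 86.215 kPa.
Pore pressure: u = 9.81×(4.45 − 0) = 43.655 kPa.
Initial effective stress: σ'_0 = σ_v − u = 86.215 − 43.655 = 42.56 kPa.
Stress increase at mid-clay by the 2:1 spreading method:
Δσ = qBL/((B+z)(L+z)) = 192×2.9×2.9/((2.9+4.45)(2.9+4.45)) = 29.89 kPa
Final effective stress: σ'_f = σ'_0 + Δσ = 42.56 + 29.89 = 72.45 kPa.
Normally consolidated clay, so the full stress increment lies on the virgin compression line:
S_c = C_c·H/(1+e₀)·log₁₀(σ'_f/σ'_0) = 0.17×2.9/(1+1.12)×log₁₀(72.45/42.56)
    = 0.23255 × 0.23104 = 0.05373 m

S_c ≈ 53.7 mm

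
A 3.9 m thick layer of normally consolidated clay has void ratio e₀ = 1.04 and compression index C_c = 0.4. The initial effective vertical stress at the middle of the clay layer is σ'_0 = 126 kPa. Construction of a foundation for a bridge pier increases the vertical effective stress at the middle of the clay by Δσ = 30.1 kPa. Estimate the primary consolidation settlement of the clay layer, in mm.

Final effective stress: σ'_f = σ'_0 + Δσ = 126 + 30.1 = 156.1 kPa.
Normally consolidated clay, so the full stress increment lies on the virgin compression line:
S_c = C_c·H/(1+e₀)·log₁₀(σ'_f/σ'_0) = 0.4×3.9/(1+1.04)×log₁₀(156.1/126)
    = 0.76471 × 0.093032 = 0.07114 m

S_c ≈ 71.1 mm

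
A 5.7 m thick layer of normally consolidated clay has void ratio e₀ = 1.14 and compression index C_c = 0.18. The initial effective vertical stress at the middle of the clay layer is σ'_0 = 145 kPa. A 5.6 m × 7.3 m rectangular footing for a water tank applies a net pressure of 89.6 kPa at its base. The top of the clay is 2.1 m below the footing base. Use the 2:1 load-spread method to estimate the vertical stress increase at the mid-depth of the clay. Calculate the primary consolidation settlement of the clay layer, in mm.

S_c ≈ 37.2 mm

Mid-depth of clay below the footing base: z = 2.1 + 5.7/2 = 4.95 m.
Stress increase at mid-clay by the 2:1 spreading method:
Δσ = qBL/((B+z)(L+z)) = 89.6×5.6×7.3/((5.6+4.95)(7.3+4.95)) = 28.342 kPa
Final effective stress: σ'_f = σ'_0 + Δσ = 145 + 28.342 = 173.34 kPa.
Normally consolidated clay, so the full stress increment lies on the virgin compression line:
S_c = C_c·H/(1+e₀)·log₁₀(σ'_f/σ'_0) = 0.18×5.7/(1+1.14)×log₁₀(173.34/145)
    = 0.47944 × 0.077531 = 0.03717 m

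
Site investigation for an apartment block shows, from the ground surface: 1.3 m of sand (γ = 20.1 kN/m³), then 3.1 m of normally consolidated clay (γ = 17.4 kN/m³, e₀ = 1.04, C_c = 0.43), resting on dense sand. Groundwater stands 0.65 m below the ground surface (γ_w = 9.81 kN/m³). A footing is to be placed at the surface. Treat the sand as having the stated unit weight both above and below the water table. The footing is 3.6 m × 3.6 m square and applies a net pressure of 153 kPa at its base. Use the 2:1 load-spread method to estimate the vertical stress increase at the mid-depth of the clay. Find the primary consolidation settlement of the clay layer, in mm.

S_c ≈ 261 mm

Mid-depth of clay below the ground surface: z = 1.3 + 3.1/2 = 2.85 m.
Total vertical stress at mid-clay: σ_v = 20.1×1.3 + 17.4×1.55 = 53.1 kPa.
Pore pressure: u = 9.81×(2.85 − 0.65) = 21.582 kPa.
Initial effective stress: σ'_0 = σ_v − u = 53.1 − 21.582 = 31.518 kPa.
Stress increase at mid-clay by the 2:1 spreading method:
Δσ = qBL/((B+z)(L+z)) = 153×3.6×3.6/((3.6+2.85)(3.6+2.85)) = 47.663 kPa
Final effective stress: σ'_f = σ'_0 + Δσ = 31.518 + 47.663 = 79.181 kPa.
Normally consolidated clay, so the full stress increment lies on the virgin compression line:
S_c = C_c·H/(1+e₀)·log₁₀(σ'_f/σ'_0) = 0.43×3.1/(1+1.04)×log₁₀(79.181/31.518)
    = 0.65343 × 0.40006 = 0.2614 m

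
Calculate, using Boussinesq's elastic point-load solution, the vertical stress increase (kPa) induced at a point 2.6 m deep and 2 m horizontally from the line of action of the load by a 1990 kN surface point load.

Δσ_z ≈ 44 kPa

Boussinesq vertical stress below a point load on an elastic half-space:
Δσ_z = 3P/(2πz²) · [1 + (r/z)²]^(−5/2)
r/z = 2/2.6 = 0.76923; [1+(r/z)²]^(−5/2) = 0.31285.
Δσ_z = 3×1990/(2π×2.6²) × 0.31285 = 140.56 × 0.31285 = 43.97 kPa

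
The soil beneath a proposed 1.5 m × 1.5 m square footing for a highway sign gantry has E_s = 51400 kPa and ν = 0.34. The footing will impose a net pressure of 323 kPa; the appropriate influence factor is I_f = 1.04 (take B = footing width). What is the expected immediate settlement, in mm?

S_e ≈ 8.67 mm

Immediate (elastic) settlement: S_e = q·B·(1−ν²)/E_s · I_f.
S_e = 323 × 1.5 × (1 − 0.34²) / 51400 × 1.04
    = 323 × 1.5 × 0.8844 / 51400 × 1.04
    = 0.00867 m = 8.67 mm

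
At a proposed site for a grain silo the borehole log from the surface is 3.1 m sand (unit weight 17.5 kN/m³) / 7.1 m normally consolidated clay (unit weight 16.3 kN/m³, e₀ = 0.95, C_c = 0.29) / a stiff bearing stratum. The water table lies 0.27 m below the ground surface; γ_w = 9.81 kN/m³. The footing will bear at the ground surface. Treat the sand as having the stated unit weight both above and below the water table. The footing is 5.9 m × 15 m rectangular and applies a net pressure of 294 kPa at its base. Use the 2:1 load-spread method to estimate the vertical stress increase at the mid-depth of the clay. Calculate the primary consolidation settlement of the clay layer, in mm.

Mid-depth of clay below the ground surface: z = 3.1 + 7.1/2 = 6.65 m.
Total vertical stress at mid-clay: σ_v = 17.5×3.1 + 16.3×3.55 = 112.12 kPa.
Pore pressure: u = 9.81×(6.65 − 0.27) = 62.588 kPa.
Initial effective stress: σ'_0 = σ_v − u = 112.12 − 62.588 = 49.532 kPa.
Stress increase at mid-clay by the 2:1 spreading method:
Δσ = qBL/((B+z)(L+z)) = 294×5.9×15/((5.9+6.65)(15+6.65)) = 95.761 kPa
Final effective stress: σ'_f = σ'_0 + Δσ = 49.532 + 95.761 = 145.29 kPa.
Normally consolidated clay, so the full stress increment lies on the virgin compression line:
S_c = C_c·H/(1+e₀)·log₁₀(σ'_f/σ'_0) = 0.29×7.1/(1+0.95)×log₁₀(145.29/49.532)
    = 1.0559 × 0.46735 = 0.4935 m

S_c ≈ 493 mm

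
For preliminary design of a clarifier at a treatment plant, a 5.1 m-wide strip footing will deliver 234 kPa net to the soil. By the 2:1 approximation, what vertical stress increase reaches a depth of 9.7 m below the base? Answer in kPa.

By the 2:1 method the load spreads at 1 horizontal : 2 vertical, so at depth z the loaded area has grown by z in each plan dimension:
Δσ = qB/(B+z) = 234×5.1/(5.1+9.7) = 80.635 kPa

Δσ_z ≈ 80.6 kPa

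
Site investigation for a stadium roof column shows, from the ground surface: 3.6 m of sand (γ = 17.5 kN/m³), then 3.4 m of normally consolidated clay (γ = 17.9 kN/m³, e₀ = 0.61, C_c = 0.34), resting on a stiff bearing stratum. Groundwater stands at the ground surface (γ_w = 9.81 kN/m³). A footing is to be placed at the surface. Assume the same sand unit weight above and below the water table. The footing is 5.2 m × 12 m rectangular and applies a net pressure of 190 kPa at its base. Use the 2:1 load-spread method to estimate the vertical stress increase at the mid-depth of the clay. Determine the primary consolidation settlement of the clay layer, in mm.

Mid-depth of clay below the ground surface: z = 3.6 + 3.4/2 = 5.3 m.
Total vertical stress at mid-clay: σ_v = 17.5×3.6 + 17.9×1.7 = 93.43 kPa.
Pore pressure: u = 9.81×(5.3 − 0) = 51.993 kPa.
Initial effective stress: σ'_0 = σ_v − u = 93.43 − 51.993 = 41.437 kPa.
Stress increase at mid-clay by the 2:1 spreading method:
Δσ = qBL/((B+z)(L+z)) = 190×5.2×12/((5.2+5.3)(12+5.3)) = 65.268 kPa
Final effective stress: σ'_f = σ'_0 + Δσ = 41.437 + 65.268 = 106.7 kPa.
Normally consolidated clay, so the full stress increment lies on the virgin compression line:
S_c = C_c·H/(1+e₀)·log₁₀(σ'_f/σ'_0) = 0.34×3.4/(1+0.61)×log₁₀(106.7/41.437)
    = 0.71801 × 0.41078 = 0.2949 m

S_c ≈ 295 mm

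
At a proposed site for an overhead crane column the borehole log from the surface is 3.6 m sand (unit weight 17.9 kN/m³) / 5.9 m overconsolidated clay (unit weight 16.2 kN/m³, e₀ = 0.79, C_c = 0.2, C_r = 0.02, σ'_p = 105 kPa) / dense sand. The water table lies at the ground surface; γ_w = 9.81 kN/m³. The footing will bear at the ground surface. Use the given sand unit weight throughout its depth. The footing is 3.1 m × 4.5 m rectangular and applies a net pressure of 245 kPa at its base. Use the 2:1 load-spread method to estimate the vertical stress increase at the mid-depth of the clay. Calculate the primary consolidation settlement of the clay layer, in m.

S_c ≈ 0.0146 m

Mid-depth of clay below the ground surface: z = 3.6 + 5.9/2 = 6.55 m.
Total vertical stress at mid-clay: σ_v = 17.9×3.6 + 16.2×2.95 = 112.23 kPa.
Pore pressure: u = 9.81×(6.55 − 0) = 64.255 kPa.
Initial effective stress: σ'_0 = σ_v − u = 112.23 − 64.255 = 47.975 kPa.
Stress increase at mid-clay by the 2:1 spreading method:
Δσ = qBL/((B+z)(L+z)) = 245×3.1×4.5/((3.1+6.55)(4.5+6.55)) = 32.052 kPa
Final effective stress: σ'_f = 47.975 + 32.052 = 80.027 kPa.
σ'_f = 80.027 ≤ σ'_p = 105 kPa, so the clay remains overconsolidated and only the recompression index applies:
S_c = C_r·H/(1+e₀)·log₁₀(σ'_f/σ'_0) = 0.02×5.9/1.79×log₁₀(80.027/47.975)
    = 0.065922 × 0.22222 = 0.01465 m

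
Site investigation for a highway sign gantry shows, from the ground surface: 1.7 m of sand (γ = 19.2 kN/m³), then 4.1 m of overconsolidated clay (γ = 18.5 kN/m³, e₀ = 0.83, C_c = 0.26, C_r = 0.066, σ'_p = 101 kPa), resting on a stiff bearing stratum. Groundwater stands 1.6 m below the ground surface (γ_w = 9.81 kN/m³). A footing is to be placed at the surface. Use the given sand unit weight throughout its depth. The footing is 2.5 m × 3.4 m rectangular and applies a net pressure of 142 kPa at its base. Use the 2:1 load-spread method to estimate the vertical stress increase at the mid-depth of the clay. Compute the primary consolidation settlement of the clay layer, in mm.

S_c ≈ 28 mm

Mid-depth of clay below the ground surface: z = 1.7 + 4.1/2 = 3.75 m.
Total vertical stress at mid-clay: σ_v = 19.2×1.7 + 18.5×2.05 = 70.565 kPa.
Pore pressure: u = 9.81×(3.75 − 1.6) = 21.091 kPa.
Initial effective stress: σ'_0 = σ_v − u = 70.565 − 21.091 = 49.474 kPa.
Stress increase at mid-clay by the 2:1 spreading method:
Δσ = qBL/((B+z)(L+z)) = 142×2.5×3.4/((2.5+3.75)(3.4+3.75)) = 27.01 kPa
Final effective stress: σ'_f = 49.474 + 27.01 = 76.484 kPa.
σ'_f = 76.484 ≤ σ'_p = 101 kPa, so the clay remains overconsolidated and only the recompression index applies:
S_c = C_r·H/(1+e₀)·log₁₀(σ'_f/σ'_0) = 0.066×4.1/1.83×log₁₀(76.484/49.474)
    = 0.14787 × 0.18919 = 0.02797 m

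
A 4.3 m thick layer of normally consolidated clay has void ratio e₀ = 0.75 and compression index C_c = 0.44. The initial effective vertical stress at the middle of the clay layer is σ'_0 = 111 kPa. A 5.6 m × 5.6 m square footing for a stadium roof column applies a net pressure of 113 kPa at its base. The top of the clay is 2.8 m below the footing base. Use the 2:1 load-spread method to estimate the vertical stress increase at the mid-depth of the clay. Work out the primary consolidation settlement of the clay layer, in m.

Mid-depth of clay below the footing base: z = 2.8 + 4.3/2 = 4.95 m.
Stress increase at mid-clay by the 2:1 spreading method:
Δσ = qBL/((B+z)(L+z)) = 113×5.6×5.6/((5.6+4.95)(5.6+4.95)) = 31.838 kPa
Final effective stress: σ'_f = σ'_0 + Δσ = 111 + 31.838 = 142.84 kPa.
Normally consolidated clay, so the full stress increment lies on the virgin compression line:
S_c = C_c·H/(1+e₀)·log₁₀(σ'_f/σ'_0) = 0.44×4.3/(1+0.75)×log₁₀(142.84/111)
    = 1.0811 × 0.10953 = 0.1184 m

S_c ≈ 0.118 m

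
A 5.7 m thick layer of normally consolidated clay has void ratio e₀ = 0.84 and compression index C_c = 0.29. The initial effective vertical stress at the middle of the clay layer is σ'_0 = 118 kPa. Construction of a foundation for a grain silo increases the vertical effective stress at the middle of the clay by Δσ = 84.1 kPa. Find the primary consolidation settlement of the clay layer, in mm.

S_c ≈ 210 mm

Final effective stress: σ'_f = σ'_0 + Δσ = 118 + 84.1 = 202.1 kPa.
Normally consolidated clay, so the full stress increment lies on the virgin compression line:
S_c = C_c·H/(1+e₀)·log₁₀(σ'_f/σ'_0) = 0.29×5.7/(1+0.84)×log₁₀(202.1/118)
    = 0.89837 × 0.23368 = 0.2099 m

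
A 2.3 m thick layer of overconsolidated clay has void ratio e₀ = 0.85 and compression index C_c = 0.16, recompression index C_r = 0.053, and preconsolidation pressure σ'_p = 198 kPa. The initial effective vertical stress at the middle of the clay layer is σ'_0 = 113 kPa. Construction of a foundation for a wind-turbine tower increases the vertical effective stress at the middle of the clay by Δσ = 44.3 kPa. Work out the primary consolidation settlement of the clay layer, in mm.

S_c ≈ 9.47 mm

Final effective stress: σ'_f = 113 + 44.3 = 157.3 kPa.
σ'_f = 157.3 ≤ σ'_p = 198 kPa, so the clay remains overconsolidated and only the recompression index applies:
S_c = C_r·H/(1+e₀)·log₁₀(σ'_f/σ'_0) = 0.053×2.3/1.85×log₁₀(157.3/113)
    = 0.06589 × 0.14365 = 0.009465 m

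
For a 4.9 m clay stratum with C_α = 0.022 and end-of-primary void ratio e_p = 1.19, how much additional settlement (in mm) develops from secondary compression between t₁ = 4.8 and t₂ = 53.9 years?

Secondary compression: S_s = C_α·H/(1+e_p)·log₁₀(t₂/t₁)
S_s = 0.022×4.9/(1+1.19)×log₁₀(53.9/4.8)
    = 0.04922 × 1.05 = 0.0517 m

S_s ≈ 51.7 mm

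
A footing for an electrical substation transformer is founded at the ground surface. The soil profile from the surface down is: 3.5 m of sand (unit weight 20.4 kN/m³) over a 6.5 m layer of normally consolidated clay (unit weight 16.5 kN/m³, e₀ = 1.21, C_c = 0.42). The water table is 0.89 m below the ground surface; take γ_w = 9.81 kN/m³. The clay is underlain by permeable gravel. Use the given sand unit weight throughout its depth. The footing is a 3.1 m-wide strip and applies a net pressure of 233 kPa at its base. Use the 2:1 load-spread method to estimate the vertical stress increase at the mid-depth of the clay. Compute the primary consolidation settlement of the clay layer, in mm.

Mid-depth of clay below the ground surface: z = 3.5 + 6.5/2 = 6.75 m.
Total vertical stress at mid-clay: σ_v = 20.4×3.5 + 16.5×3.25 = 125.02 kPa.
Pore pressure: u = 9.81×(6.75 − 0.89) = 57.487 kPa.
Initial effective stress: σ'_0 = σ_v − u = 125.02 − 57.487 = 67.533 kPa.
Stress increase at mid-clay by the 2:1 spreading method:
Δσ = qB/(B+z) = 233×3.1/(3.1+6.75) = 73.33 kPa
Final effective stress: σ'_f = σ'_0 + Δσ = 67.533 + 73.33 = 140.86 kPa.
Normally consolidated clay, so the full stress increment lies on the virgin compression line:
S_c = C_c·H/(1+e₀)·log₁₀(σ'_f/σ'_0) = 0.42×6.5/(1+1.21)×log₁₀(140.86/67.533)
    = 1.2353 × 0.31927 = 0.3944 m

S_c ≈ 394 mm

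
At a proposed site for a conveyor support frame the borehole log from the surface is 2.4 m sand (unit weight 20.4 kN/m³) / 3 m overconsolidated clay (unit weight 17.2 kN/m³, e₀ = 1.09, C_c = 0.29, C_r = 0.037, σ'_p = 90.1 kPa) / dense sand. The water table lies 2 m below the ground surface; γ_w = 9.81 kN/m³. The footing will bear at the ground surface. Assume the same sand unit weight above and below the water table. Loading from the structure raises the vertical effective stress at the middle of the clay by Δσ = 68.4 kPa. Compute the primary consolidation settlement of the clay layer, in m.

Mid-depth of clay below the ground surface: z = 2.4 + 3/2 = 3.9 m.
Total vertical stress at mid-clay: σ_v = 20.4×2.4 + 17.2×1.5 = 74.76 kPa.
Pore pressure: u = 9.81×(3.9 − 2) = 18.639 kPa.
Initial effective stress: σ'_0 = σ_v − u = 74.76 − 18.639 = 56.121 kPa.
Final effective stress: σ'_f = 56.121 + 68.4 = 124.52 kPa.
σ'_f = 124.52 > σ'_p = 90.1 kPa, so the stress path crosses the preconsolidation pressure — recompression up to σ'_p, then virgin compression beyond:
S_c = H/(1+e₀)·[C_r·log₁₀(σ'_p/σ'_0) + C_c·log₁₀(σ'_f/σ'_p)]
    = 3/2.09 × [0.037×log₁₀(90.1/56.121) + 0.29×log₁₀(124.52/90.1)]
    = 1.4354 × [0.0076072 + 0.040749] = 0.06941 m

S_c ≈ 0.0694 m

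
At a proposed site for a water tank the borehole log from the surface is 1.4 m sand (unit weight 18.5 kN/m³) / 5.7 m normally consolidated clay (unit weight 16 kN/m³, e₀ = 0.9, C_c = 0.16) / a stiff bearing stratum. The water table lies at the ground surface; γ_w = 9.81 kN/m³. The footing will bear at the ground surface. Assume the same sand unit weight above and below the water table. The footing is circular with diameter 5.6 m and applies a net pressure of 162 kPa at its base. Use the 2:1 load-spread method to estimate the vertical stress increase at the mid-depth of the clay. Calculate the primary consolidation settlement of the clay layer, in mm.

S_c ≈ 211 mm

Mid-depth of clay below the ground surface: z = 1.4 + 5.7/2 = 4.25 m.
Total vertical stress at mid-clay: σ_v = 18.5×1.4 + 16×2.85 = 71.5 kPa.
Pore pressure: u = 9.81×(4.25 − 0) = 41.693 kPa.
Initial effective stress: σ'_0 = σ_v − u = 71.5 − 41.693 = 29.807 kPa.
Stress increase at mid-clay by the 2:1 spreading method:
Δσ ≈ qD²/(D+z)² = 162×5.6²/(5.6+4.25)² = 52.362 kPa
Final effective stress: σ'_f = σ'_0 + Δσ = 29.807 + 52.362 = 82.169 kPa.
Normally consolidated clay, so the full stress increment lies on the virgin compression line:
S_c = C_c·H/(1+e₀)·log₁₀(σ'_f/σ'_0) = 0.16×5.7/(1+0.9)×log₁₀(82.169/29.807)
    = 0.48 × 0.44039 = 0.2114 m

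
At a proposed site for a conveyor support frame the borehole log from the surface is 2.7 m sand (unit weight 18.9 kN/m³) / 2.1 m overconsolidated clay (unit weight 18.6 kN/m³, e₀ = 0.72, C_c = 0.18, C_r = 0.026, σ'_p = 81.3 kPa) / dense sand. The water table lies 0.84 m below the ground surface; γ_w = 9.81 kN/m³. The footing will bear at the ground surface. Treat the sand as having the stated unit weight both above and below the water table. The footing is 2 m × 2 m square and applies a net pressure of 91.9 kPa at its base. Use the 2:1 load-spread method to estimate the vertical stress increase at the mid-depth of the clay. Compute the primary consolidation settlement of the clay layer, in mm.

S_c ≈ 3.24 mm

Mid-depth of clay below the ground surface: z = 2.7 + 2.1/2 = 3.75 m.
Total vertical stress at mid-clay: σ_v = 18.9×2.7 + 18.6×1.05 = 70.56 kPa.
Pore pressure: u = 9.81×(3.75 − 0.84) = 28.547 kPa.
Initial effective stress: σ'_0 = σ_v − u = 70.56 − 28.547 = 42.013 kPa.
Stress increase at mid-clay by the 2:1 spreading method:
Δσ = qBL/((B+z)(L+z)) = 91.9×2×2/((2+3.75)(2+3.75)) = 11.118 kPa
Final effective stress: σ'_f = 42.013 + 11.118 = 53.131 kPa.
σ'_f = 53.131 ≤ σ'_p = 81.3 kPa, so the clay remains overconsolidated and only the recompression index applies:
S_c = C_r·H/(1+e₀)·log₁₀(σ'_f/σ'_0) = 0.026×2.1/1.72×log₁₀(53.131/42.013)
    = 0.031743 × 0.10196 = 0.003237 m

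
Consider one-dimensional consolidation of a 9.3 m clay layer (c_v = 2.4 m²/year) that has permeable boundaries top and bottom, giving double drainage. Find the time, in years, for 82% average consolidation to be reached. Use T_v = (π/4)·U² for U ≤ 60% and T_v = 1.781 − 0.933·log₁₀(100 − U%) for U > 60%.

t ≈ 5.49 years

Drainage path length: H_d = H/2 = 4.65 m (double drainage).
U > 60%: T_v = 1.781 − 0.933·log₁₀(100 − 82) = 0.60983.
t = T_v·H_d²/c_v = 0.60983×4.65²/2.4 = 5.494 years.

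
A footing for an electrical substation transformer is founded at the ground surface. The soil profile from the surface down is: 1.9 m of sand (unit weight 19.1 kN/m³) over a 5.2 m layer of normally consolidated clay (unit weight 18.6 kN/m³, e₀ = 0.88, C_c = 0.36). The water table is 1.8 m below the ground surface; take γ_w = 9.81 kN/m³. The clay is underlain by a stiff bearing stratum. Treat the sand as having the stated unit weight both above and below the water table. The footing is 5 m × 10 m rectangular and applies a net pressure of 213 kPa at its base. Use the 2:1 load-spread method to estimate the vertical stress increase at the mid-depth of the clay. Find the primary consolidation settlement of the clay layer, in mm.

S_c ≈ 366 mm

Mid-depth of clay below the ground surface: z = 1.9 + 5.2/2 = 4.5 m.
Total vertical stress at mid-clay: σ_v = 19.1×1.9 + 18.6×2.6 = 84.65 kPa.
Pore pressure: u = 9.81×(4.5 − 1.8) = 26.487 kPa.
Initial effective stress: σ'_0 = σ_v − u = 84.65 − 26.487 = 58.163 kPa.
Stress increase at mid-clay by the 2:1 spreading method:
Δσ = qBL/((B+z)(L+z)) = 213×5×10/((5+4.5)(10+4.5)) = 77.314 kPa
Final effective stress: σ'_f = σ'_0 + Δσ = 58.163 + 77.314 = 135.48 kPa.
Normally consolidated clay, so the full stress increment lies on the virgin compression line:
S_c = C_c·H/(1+e₀)·log₁₀(σ'_f/σ'_0) = 0.36×5.2/(1+0.88)×log₁₀(135.48/58.163)
    = 0.99574 × 0.36723 = 0.3657 m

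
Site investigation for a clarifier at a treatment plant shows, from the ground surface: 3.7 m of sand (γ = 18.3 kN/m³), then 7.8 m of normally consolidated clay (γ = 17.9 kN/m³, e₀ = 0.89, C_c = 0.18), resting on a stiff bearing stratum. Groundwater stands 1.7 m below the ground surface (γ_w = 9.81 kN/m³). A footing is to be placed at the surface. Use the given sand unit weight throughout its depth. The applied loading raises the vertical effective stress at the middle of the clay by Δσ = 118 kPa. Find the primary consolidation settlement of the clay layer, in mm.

Mid-depth of clay below the ground surface: z = 3.7 + 7.8/2 = 7.6 m.
Total vertical stress at mid-clay: σ_v = 18.3×3.7 + 17.9×3.9 = 137.52 kPa.
Pore pressure: u = 9.81×(7.6 − 1.7) = 57.879 kPa.
Initial effective stress: σ'_0 = σ_v − u = 137.52 − 57.879 = 79.641 kPa.
Final effective stress: σ'_f = σ'_0 + Δσ = 79.641 + 118 = 197.64 kPa.
Normally consolidated clay, so the full stress increment lies on the virgin compression line:
S_c = C_c·H/(1+e₀)·log₁₀(σ'_f/σ'_0) = 0.18×7.8/(1+0.89)×log₁₀(197.64/79.641)
    = 0.74286 × 0.39474 = 0.2932 m

S_c ≈ 293 mm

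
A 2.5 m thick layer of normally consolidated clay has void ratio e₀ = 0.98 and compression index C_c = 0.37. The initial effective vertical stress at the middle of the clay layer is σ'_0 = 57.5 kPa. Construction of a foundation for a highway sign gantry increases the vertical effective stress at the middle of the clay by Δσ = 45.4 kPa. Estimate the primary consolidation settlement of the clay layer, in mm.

Final effective stress: σ'_f = σ'_0 + Δσ = 57.5 + 45.4 = 102.9 kPa.
Normally consolidated clay, so the full stress increment lies on the virgin compression line:
S_c = C_c·H/(1+e₀)·log₁₀(σ'_f/σ'_0) = 0.37×2.5/(1+0.98)×log₁₀(102.9/57.5)
    = 0.46717 × 0.25275 = 0.1181 m

S_c ≈ 118 mm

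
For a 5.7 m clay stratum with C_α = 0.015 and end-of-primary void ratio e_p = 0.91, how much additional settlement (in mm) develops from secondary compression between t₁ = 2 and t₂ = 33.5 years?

Secondary compression: S_s = C_α·H/(1+e_p)·log₁₀(t₂/t₁)
S_s = 0.015×5.7/(1+0.91)×log₁₀(33.5/2)
    = 0.04476 × 1.224 = 0.05479 m

S_s ≈ 54.8 mm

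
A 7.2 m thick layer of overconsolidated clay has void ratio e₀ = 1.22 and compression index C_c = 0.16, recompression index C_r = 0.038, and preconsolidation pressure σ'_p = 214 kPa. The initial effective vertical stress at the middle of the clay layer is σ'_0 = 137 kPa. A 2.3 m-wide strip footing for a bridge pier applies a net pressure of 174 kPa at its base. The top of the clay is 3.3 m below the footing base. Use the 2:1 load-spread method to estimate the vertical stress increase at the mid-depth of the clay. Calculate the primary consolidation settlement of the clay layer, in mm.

Mid-depth of clay below the footing base: z = 3.3 + 7.2/2 = 6.9 m.
Stress increase at mid-clay by the 2:1 spreading method:
Δσ = qB/(B+z) = 174×2.3/(2.3+6.9) = 43.5 kPa
Final effective stress: σ'_f = 137 + 43.5 = 180.5 kPa.
σ'_f = 180.5 ≤ σ'_p = 214 kPa, so the clay remains overconsolidated and only the recompression index applies:
S_c = C_r·H/(1+e₀)·log₁₀(σ'_f/σ'_0) = 0.038×7.2/2.22×log₁₀(180.5/137)
    = 0.12324 × 0.11976 = 0.01476 m

S_c ≈ 14.8 mm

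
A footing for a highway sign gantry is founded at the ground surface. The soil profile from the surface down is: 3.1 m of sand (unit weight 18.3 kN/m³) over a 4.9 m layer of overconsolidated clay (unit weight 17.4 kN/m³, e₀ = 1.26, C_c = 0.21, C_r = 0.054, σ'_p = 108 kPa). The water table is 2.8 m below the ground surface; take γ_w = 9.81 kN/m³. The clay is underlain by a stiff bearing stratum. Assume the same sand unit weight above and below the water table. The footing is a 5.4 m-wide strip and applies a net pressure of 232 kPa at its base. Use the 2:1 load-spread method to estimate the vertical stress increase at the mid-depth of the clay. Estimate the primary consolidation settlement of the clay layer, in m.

S_c ≈ 0.129 m

Mid-depth of clay below the ground surface: z = 3.1 + 4.9/2 = 5.55 m.
Total vertical stress at mid-clay: σ_v = 18.3×3.1 + 17.4×2.45 = 99.36 kPa.
Pore pressure: u = 9.81×(5.55 − 2.8) = 26.978 kPa.
Initial effective stress: σ'_0 = σ_v − u = 99.36 − 26.978 = 72.382 kPa.
Stress increase at mid-clay by the 2:1 spreading method:
Δσ = qB/(B+z) = 232×5.4/(5.4+5.55) = 114.41 kPa
Final effective stress: σ'_f = 72.382 + 114.41 = 186.79 kPa.
σ'_f = 186.79 > σ'_p = 108 kPa, so the stress path crosses the preconsolidation pressure — recompression up to σ'_p, then virgin compression beyond:
S_c = H/(1+e₀)·[C_r·log₁₀(σ'_p/σ'_0) + C_c·log₁₀(σ'_f/σ'_p)]
    = 4.9/2.26 × [0.054×log₁₀(108/72.382) + 0.21×log₁₀(186.79/108)]
    = 2.1681 × [0.0093848 + 0.049965] = 0.1287 m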